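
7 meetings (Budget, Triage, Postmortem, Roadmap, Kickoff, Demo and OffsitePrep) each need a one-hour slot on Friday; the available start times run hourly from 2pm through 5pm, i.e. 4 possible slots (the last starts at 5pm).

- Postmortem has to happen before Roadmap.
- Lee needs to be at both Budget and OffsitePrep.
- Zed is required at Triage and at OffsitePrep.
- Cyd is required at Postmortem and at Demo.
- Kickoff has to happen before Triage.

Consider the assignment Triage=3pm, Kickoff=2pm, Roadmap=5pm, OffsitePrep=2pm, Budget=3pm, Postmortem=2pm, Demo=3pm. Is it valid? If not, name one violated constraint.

Kickoff has to happen before Triage — holds.
Lee needs to be at both Budget and OffsitePrep — holds.
Postmortem has to happen before Roadmap — holds.
Cyd is required at Postmortem and at Demo — holds.
Zed is required at Triage and at OffsitePrep — holds.

Yes, all constraints hold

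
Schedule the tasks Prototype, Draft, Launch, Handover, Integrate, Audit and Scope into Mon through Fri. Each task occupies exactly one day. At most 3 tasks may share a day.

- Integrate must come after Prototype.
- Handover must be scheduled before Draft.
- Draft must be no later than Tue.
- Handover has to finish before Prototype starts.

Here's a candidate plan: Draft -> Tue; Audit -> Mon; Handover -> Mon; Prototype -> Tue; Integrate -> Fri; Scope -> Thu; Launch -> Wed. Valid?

Yes

Handover has to finish before Prototype starts — holds.
Integrate must come after Prototype — holds.
Draft must be no later than Tue — holds.
Handover must be scheduled before Draft — holds.
At most 3 tasks may share a day — holds.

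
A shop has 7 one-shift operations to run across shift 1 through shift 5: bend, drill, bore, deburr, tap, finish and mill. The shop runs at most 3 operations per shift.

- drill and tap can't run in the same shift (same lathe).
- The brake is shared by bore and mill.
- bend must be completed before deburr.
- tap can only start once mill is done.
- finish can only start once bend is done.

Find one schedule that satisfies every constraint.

bend -> shift 1, drill -> shift 1, mill -> shift 1, finish -> shift 2, bore -> shift 3, deburr -> shift 2, tap -> shift 2

Checking: mill(shift 1) before tap(shift 2); bend(shift 1) before deburr(shift 2); bend(shift 1) before finish(shift 2); drill(shift 1) != tap(shift 2); bore(shift 3) != mill(shift 1); max 3 per shift (cap 3).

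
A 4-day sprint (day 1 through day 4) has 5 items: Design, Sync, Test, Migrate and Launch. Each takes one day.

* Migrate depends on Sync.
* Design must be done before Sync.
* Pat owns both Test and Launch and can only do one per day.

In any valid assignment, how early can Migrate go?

Precedence pushes Migrate to at least day 3.
Migrate at day 3 is achievable: Test in day 1, Sync in day 2, Launch in day 2, Design in day 1, Migrate in day 3.

day 3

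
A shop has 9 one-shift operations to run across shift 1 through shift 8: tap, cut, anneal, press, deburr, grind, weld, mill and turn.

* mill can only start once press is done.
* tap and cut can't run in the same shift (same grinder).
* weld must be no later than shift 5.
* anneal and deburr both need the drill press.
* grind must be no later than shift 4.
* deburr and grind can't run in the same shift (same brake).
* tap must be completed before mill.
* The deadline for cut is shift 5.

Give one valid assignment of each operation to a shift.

cut in shift 1; weld in shift 1; mill in shift 3; anneal in shift 1; grind in shift 1; press in shift 1; turn in shift 1; tap in shift 2; deburr in shift 2

Checking: tap(shift 2) before mill(shift 3); press(shift 1) before mill(shift 3); anneal(shift 1) != deburr(shift 2); deburr(shift 2) != grind(shift 1); tap(shift 2) != cut(shift 1); grind=shift 1 in [shift 1,shift 4]; cut=shift 1 in [shift 1,shift 5]; weld=shift 1 in [shift 1,shift 5].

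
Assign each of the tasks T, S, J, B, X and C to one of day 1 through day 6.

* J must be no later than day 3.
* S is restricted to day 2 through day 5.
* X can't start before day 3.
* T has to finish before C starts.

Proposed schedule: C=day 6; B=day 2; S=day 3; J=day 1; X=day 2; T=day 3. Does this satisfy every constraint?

No. X can't start before day 3 is not satisfied.

S is restricted to day 2 through day 5 — holds.
J must be no later than day 3 — holds.
X can't start before day 3 — violated.
T has to finish before C starts — holds.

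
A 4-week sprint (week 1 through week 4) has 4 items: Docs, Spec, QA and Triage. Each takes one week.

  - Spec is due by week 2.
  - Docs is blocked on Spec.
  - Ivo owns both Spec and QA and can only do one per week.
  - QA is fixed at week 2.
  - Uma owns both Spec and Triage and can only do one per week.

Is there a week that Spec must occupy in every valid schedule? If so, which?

week 1

Spec's window is week 1–week 2.
QA is fixed at week 2, and Spec can't share a week with QA.
So Spec must be week 1.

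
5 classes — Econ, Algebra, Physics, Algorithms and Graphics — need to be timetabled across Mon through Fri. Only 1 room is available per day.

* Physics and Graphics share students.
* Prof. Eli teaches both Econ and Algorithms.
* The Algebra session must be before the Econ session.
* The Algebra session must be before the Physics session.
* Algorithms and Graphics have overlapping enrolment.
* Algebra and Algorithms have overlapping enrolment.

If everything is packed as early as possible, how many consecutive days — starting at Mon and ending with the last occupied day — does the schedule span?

5 days

The precedence chain requires at least 2 distinct days.
With at most 1 per day and 5 classes, at least 5 days are needed.
5 works (last occupied day: Fri): for example Graphics=Fri; Algebra=Mon; Algorithms=Thu; Econ=Tue; Physics=Wed.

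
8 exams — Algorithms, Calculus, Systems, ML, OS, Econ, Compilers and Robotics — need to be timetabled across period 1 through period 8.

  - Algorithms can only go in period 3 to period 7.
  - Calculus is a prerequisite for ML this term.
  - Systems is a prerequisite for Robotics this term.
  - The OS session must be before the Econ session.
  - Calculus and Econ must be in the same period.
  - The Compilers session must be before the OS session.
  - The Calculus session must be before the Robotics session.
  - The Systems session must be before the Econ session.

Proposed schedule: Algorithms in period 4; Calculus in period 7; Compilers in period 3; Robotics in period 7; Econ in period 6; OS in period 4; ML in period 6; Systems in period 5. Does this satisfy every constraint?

No. Calculus is a prerequisite for ML this term is not satisfied.

Calculus and Econ must be in the same period — violated.
Systems is a prerequisite for Robotics this term — holds.
The Compilers session must be before the OS session — holds.
The OS session must be before the Econ session — holds.
Algorithms can only go in period 3 to period 7 — holds.
The Systems session must be before the Econ session — holds.
The Calculus session must be before the Robotics session — violated.
Calculus is a prerequisite for ML this term — violated.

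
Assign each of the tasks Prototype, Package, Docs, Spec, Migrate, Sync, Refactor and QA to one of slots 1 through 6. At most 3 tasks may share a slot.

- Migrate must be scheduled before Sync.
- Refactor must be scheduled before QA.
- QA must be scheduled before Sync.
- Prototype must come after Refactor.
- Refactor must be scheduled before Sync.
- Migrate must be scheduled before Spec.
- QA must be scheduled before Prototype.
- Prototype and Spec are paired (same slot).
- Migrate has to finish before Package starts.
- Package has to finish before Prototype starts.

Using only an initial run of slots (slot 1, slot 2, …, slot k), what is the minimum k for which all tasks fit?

The precedence chain requires at least 3 distinct slots.
With at most 3 per slot and 8 tasks, at least 3 slots are needed.
3 works (last occupied slot: 3): for example Sync=3; Spec=3; Docs=1; Prototype=3; QA=2; Refactor=1; Migrate=1; Package=2.

3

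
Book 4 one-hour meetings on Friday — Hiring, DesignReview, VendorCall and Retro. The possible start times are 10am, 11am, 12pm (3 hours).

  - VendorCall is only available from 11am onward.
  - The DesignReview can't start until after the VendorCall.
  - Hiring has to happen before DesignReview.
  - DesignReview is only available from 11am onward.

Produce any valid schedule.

DesignReview in 12pm; Retro in 10am; Hiring in 10am; VendorCall in 11am

Checking: VendorCall(11am) before DesignReview(12pm); Hiring(10am) before DesignReview(12pm); DesignReview=12pm in [11am,12pm]; VendorCall=11am in [11am,12pm].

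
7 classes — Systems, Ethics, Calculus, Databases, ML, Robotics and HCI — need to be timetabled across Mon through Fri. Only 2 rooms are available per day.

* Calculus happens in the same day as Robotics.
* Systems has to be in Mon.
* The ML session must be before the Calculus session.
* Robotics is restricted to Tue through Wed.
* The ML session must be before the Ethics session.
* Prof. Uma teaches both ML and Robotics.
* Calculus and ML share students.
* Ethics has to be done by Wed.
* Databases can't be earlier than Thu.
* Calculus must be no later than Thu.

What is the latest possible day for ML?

Downstream work caps ML at Tue.
ML at Mon is achievable: Robotics=Tue; Databases=Thu; HCI=Wed; ML=Mon; Systems=Mon; Calculus=Tue; Ethics=Wed.
Nothing later works — the conflict and capacity constraints rule out every day after Mon.

Mon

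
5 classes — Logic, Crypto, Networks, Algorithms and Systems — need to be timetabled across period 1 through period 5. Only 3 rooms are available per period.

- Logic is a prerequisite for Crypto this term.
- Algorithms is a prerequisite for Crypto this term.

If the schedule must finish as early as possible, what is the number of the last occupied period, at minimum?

2

The precedence chain requires at least 2 distinct periods.
With at most 3 per period and 5 classes, at least 2 periods are needed.
2 works (last occupied period: period 2): for example Algorithms=period 1, Crypto=period 2, Systems=period 2, Logic=period 1, Networks=period 1.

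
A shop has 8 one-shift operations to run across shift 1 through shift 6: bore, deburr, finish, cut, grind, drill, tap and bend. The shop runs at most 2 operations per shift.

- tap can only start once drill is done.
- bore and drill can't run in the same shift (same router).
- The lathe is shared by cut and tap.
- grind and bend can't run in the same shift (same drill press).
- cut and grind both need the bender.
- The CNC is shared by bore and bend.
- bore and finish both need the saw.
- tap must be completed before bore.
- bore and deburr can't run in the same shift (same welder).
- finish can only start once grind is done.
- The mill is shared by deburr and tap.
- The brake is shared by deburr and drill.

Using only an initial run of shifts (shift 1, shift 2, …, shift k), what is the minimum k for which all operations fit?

The precedence chain requires at least 3 distinct shifts.
With at most 2 per shift and 8 operations, at least 4 shifts are needed.
4 works (last occupied shift: shift 4): for example deburr=shift 4; bore=shift 3; bend=shift 4; tap=shift 2; grind=shift 1; drill=shift 1; finish=shift 2; cut=shift 3.

4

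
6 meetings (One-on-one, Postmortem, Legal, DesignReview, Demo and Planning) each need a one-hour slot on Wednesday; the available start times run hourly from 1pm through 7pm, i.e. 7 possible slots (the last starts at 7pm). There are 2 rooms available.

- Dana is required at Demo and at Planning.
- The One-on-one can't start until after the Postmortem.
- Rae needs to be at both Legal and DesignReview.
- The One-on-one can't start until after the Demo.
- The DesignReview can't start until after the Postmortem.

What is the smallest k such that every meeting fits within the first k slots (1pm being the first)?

The precedence chain requires at least 2 distinct slots.
With at most 2 per slot and 6 meetings, at least 3 slots are needed.
3 works (last occupied slot: 3pm): for example Demo=1pm; Planning=3pm; One-on-one=2pm; Legal=3pm; DesignReview=2pm; Postmortem=1pm.

3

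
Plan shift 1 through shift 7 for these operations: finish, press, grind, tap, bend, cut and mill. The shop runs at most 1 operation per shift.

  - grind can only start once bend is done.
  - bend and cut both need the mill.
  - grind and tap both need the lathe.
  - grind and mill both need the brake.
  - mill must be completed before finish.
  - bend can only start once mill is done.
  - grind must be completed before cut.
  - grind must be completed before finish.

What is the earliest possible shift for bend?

Precedence pushes bend to at least shift 2; downstream work caps bend at shift 5.
bend at shift 2 is achievable: finish -> shift 4; grind -> shift 3; mill -> shift 1; cut -> shift 5; press -> shift 6; bend -> shift 2; tap -> shift 7.

shift 2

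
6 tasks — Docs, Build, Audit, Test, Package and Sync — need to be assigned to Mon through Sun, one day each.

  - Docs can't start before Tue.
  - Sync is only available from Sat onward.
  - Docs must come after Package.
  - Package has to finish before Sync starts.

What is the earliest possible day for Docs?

Docs is available from Tue.
Docs at Tue is achievable: Docs=Tue; Package=Mon; Build=Mon; Audit=Mon; Test=Mon; Sync=Sat.

Tue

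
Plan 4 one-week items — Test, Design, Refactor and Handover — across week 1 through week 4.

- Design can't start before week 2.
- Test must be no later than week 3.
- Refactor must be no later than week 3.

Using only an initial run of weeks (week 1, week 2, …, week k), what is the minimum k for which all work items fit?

2

Design can't be placed before week 2, so the schedule must run through at least week 2.
2 works (last occupied week: week 2): for example Test -> week 1, Refactor -> week 1, Handover -> week 1, Design -> week 2.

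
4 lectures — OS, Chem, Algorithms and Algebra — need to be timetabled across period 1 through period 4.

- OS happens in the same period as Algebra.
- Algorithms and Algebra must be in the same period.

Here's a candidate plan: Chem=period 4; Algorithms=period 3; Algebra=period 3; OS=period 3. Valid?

Yes, all constraints hold

OS happens in the same period as Algebra — holds.
Algorithms and Algebra must be in the same period — holds.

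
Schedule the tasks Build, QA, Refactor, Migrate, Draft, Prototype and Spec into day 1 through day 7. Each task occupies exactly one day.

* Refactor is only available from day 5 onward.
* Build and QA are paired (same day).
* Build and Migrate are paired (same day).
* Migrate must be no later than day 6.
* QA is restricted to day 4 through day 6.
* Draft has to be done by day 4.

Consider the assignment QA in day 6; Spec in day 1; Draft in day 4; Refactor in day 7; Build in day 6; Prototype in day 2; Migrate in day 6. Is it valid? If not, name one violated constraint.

Yes

Refactor is only available from day 5 onward — holds.
Build and Migrate are paired (same day) — holds.
Draft has to be done by day 4 — holds.
QA is restricted to day 4 through day 6 — holds.
Build and QA are paired (same day) — holds.
Migrate must be no later than day 6 — holds.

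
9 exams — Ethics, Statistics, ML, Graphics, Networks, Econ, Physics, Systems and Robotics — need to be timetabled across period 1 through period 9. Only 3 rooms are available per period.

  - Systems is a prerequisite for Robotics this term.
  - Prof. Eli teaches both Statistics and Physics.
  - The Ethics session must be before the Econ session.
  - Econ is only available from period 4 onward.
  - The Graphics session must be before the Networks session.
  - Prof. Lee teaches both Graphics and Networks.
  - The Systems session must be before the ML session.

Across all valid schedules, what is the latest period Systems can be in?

period 8

Downstream work caps Systems at period 8.
Systems at period 8 is achievable: Networks=period 2; ML=period 9; Robotics=period 9; Statistics=period 1; Graphics=period 1; Econ=period 4; Systems=period 8; Physics=period 2; Ethics=period 1.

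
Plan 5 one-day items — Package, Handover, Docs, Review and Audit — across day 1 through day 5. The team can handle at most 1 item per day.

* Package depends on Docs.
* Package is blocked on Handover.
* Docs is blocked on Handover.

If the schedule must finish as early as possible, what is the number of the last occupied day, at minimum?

5

The precedence chain requires at least 3 distinct days.
With at most 1 per day and 5 tasks, at least 5 days are needed.
5 works (last occupied day: day 5): for example Audit in day 5, Package in day 3, Handover in day 1, Review in day 4, Docs in day 2.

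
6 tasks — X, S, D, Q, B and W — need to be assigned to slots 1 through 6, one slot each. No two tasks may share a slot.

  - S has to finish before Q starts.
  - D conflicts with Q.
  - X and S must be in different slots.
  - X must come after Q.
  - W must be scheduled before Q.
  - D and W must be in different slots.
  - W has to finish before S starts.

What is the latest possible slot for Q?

Precedence pushes Q to at least 3; downstream work caps Q at 5.
Q at 5 is achievable: X -> 6; Q -> 5; B -> 4; W -> 1; S -> 2; D -> 3.

5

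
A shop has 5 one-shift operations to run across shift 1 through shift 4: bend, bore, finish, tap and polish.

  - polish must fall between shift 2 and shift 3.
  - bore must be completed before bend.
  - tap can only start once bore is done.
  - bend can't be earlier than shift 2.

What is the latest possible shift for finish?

shift 4

finish at shift 4 is achievable: bore -> shift 1; polish -> shift 2; finish -> shift 4; tap -> shift 2; bend -> shift 2.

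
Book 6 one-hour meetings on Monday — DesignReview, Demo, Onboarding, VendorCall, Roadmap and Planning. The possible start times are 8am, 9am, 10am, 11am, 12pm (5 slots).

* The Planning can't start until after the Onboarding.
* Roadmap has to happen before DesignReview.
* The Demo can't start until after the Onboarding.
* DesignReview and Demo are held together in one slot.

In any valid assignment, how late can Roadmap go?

Downstream work caps Roadmap at 11am.
Roadmap at 11am is achievable: Planning in 9am; Roadmap in 11am; Onboarding in 8am; VendorCall in 8am; Demo in 12pm; DesignReview in 12pm.

11am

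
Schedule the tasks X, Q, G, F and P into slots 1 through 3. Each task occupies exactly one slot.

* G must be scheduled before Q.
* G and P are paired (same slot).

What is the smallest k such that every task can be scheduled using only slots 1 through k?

2

The precedence chain requires at least 2 distinct slots.
2 works (last occupied slot: 2): for example P in 1; X in 1; G in 1; Q in 2; F in 1.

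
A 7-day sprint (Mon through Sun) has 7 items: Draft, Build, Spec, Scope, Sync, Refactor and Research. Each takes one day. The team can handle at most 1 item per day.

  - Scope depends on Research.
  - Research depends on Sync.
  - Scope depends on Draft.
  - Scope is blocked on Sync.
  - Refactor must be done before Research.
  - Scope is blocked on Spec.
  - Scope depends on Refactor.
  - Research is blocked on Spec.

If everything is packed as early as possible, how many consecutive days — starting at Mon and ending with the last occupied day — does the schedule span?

7

The precedence chain requires at least 3 distinct days.
With at most 1 per day and 7 tasks, at least 7 days are needed.
7 works (last occupied day: Sun): for example Research -> Thu, Draft -> Fri, Sync -> Tue, Spec -> Mon, Build -> Sun, Refactor -> Wed, Scope -> Sat.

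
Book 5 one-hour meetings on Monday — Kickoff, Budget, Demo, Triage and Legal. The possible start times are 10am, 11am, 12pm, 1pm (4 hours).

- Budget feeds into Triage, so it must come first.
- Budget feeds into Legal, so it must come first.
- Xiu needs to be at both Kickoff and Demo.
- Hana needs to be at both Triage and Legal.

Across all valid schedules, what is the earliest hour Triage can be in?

11am

Precedence pushes Triage to at least 11am.
Triage at 11am is achievable: Triage=11am, Legal=12pm, Demo=11am, Kickoff=10am, Budget=10am.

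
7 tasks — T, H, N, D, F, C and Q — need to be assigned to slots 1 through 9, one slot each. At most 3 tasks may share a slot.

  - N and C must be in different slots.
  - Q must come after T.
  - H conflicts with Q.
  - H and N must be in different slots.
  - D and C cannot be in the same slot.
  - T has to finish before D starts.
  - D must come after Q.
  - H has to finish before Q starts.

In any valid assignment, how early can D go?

3

Precedence pushes D to at least 3.
D at 3 is achievable: F in 1; H in 1; T in 1; C in 4; Q in 2; N in 2; D in 3.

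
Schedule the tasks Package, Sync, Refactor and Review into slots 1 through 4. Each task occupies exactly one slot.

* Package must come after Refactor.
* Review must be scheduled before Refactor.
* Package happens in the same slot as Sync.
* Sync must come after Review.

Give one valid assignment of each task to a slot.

Package=3, Review=1, Sync=3, Refactor=2

Checking: Review(1) before Refactor(2); Refactor(2) before Package(3); Review(1) before Sync(3); Package = Sync = 3.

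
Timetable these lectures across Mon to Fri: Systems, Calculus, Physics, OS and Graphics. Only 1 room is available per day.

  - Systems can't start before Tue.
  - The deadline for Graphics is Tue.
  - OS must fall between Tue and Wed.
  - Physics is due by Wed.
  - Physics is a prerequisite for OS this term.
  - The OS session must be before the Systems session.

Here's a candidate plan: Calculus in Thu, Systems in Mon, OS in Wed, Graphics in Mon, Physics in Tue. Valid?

No. Systems can't start before Tue is not satisfied.

The deadline for Graphics is Tue — holds.
Systems can't start before Tue — violated.
Physics is a prerequisite for OS this term — holds.
The OS session must be before the Systems session — violated.
Physics is due by Wed — holds.
Only 1 room is available per day — violated.
OS must fall between Tue and Wed — holds.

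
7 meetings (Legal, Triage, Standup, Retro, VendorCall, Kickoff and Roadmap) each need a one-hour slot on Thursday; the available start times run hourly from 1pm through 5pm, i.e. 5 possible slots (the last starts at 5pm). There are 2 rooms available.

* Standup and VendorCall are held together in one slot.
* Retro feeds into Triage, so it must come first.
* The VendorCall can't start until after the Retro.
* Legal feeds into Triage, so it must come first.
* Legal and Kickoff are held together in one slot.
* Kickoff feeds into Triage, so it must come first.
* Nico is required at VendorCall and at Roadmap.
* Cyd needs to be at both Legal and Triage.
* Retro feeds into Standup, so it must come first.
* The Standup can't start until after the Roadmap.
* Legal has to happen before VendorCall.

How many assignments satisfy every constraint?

44

Splitting on Legal: it can be 1pm (17), 2pm (17), 3pm (10). Listing each branch's schedules as (Triage, Standup, Retro, VendorCall, Kickoff, Roadmap):
Legal=1pm: (3pm,4pm,2pm,4pm,1pm,2pm) (3pm,4pm,2pm,4pm,1pm,3pm) (3pm,5pm,2pm,5pm,1pm,2pm) (3pm,5pm,2pm,5pm,1pm,3pm) (3pm,5pm,2pm,5pm,1pm,4pm) (4pm,3pm,2pm,3pm,1pm,2pm) (4pm,5pm,2pm,5pm,1pm,2pm) (4pm,5pm,2pm,5pm,1pm,3pm) (4pm,5pm,2pm,5pm,1pm,4pm) (4pm,5pm,3pm,5pm,1pm,2pm) (4pm,5pm,3pm,5pm,1pm,3pm) (4pm,5pm,3pm,5pm,1pm,4pm) (5pm,3pm,2pm,3pm,1pm,2pm) (5pm,4pm,2pm,4pm,1pm,2pm) (5pm,4pm,2pm,4pm,1pm,3pm) (5pm,4pm,3pm,4pm,1pm,2pm) (5pm,4pm,3pm,4pm,1pm,3pm) — 17.
Legal=2pm: (3pm,4pm,1pm,4pm,2pm,1pm) (3pm,4pm,1pm,4pm,2pm,3pm) (3pm,5pm,1pm,5pm,2pm,1pm) (3pm,5pm,1pm,5pm,2pm,3pm) (3pm,5pm,1pm,5pm,2pm,4pm) (4pm,3pm,1pm,3pm,2pm,1pm) (4pm,5pm,1pm,5pm,2pm,1pm) (4pm,5pm,1pm,5pm,2pm,3pm) (4pm,5pm,1pm,5pm,2pm,4pm) (4pm,5pm,3pm,5pm,2pm,1pm) (4pm,5pm,3pm,5pm,2pm,3pm) (4pm,5pm,3pm,5pm,2pm,4pm) (5pm,3pm,1pm,3pm,2pm,1pm) (5pm,4pm,1pm,4pm,2pm,1pm) (5pm,4pm,1pm,4pm,2pm,3pm) (5pm,4pm,3pm,4pm,2pm,1pm) (5pm,4pm,3pm,4pm,2pm,3pm) — 17.
Legal=3pm: (4pm,5pm,1pm,5pm,3pm,1pm) (4pm,5pm,1pm,5pm,3pm,2pm) (4pm,5pm,1pm,5pm,3pm,4pm) (4pm,5pm,2pm,5pm,3pm,1pm) (4pm,5pm,2pm,5pm,3pm,2pm) (4pm,5pm,2pm,5pm,3pm,4pm) (5pm,4pm,1pm,4pm,3pm,1pm) (5pm,4pm,1pm,4pm,3pm,2pm) (5pm,4pm,2pm,4pm,3pm,1pm) (5pm,4pm,2pm,4pm,3pm,2pm) — 10.
Summing: 17 + 17 + 10 = 44.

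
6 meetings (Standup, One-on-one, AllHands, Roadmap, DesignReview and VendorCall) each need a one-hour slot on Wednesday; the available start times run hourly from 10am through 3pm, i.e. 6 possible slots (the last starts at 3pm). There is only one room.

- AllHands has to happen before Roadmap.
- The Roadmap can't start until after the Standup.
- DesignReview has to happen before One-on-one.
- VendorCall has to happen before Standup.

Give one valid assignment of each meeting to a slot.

One-on-one in 3pm, VendorCall in 10am, Standup in 11am, AllHands in 12pm, Roadmap in 1pm, DesignReview in 2pm

Checking: Standup(11am) before Roadmap(1pm); AllHands(12pm) before Roadmap(1pm); VendorCall(10am) before Standup(11am); DesignReview(2pm) before One-on-one(3pm); max 1 per slot (cap 1).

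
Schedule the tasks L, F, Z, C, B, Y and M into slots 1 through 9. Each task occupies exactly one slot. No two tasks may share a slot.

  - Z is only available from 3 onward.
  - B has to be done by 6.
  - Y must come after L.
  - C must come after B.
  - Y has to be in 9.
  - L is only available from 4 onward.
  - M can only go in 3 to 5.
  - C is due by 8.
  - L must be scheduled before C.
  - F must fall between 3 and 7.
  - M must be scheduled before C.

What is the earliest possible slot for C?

Precedence pushes C to at least 5; C's own window allows nothing later than 8.
C at 5 is achievable: F in 6; Y in 9; M in 3; B in 1; L in 4; Z in 7; C in 5.

5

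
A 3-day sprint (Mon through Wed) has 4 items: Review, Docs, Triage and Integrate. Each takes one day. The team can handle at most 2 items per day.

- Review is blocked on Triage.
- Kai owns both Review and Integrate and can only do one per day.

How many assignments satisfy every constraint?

15

Splitting on Review: it can be Tue (5), Wed (10). Listing each branch's schedules as (Docs, Triage, Integrate):
Review=Tue: (Mon,Mon,Wed) (Tue,Mon,Mon) (Tue,Mon,Wed) (Wed,Mon,Mon) (Wed,Mon,Wed) — 5.
Review=Wed: (Mon,Mon,Tue) (Mon,Tue,Mon) (Mon,Tue,Tue) (Tue,Mon,Mon) (Tue,Mon,Tue) (Tue,Tue,Mon) (Wed,Mon,Mon) (Wed,Mon,Tue) (Wed,Tue,Mon) (Wed,Tue,Tue) — 10.
Summing: 5 + 10 = 15.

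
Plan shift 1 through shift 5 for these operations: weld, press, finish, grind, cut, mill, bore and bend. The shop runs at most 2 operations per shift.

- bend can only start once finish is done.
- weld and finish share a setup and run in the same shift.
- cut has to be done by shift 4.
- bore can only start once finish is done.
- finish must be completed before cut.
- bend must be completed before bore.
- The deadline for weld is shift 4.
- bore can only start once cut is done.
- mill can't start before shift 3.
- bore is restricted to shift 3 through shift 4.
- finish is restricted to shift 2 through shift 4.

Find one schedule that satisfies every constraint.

mill=shift 4; bend=shift 3; bore=shift 4; grind=shift 1; weld=shift 2; cut=shift 3; finish=shift 2; press=shift 1

Checking: bend(shift 3) before bore(shift 4); finish(shift 2) before bore(shift 4); finish(shift 2) before bend(shift 3); cut(shift 3) before bore(shift 4); finish(shift 2) before cut(shift 3); weld = finish = shift 2; weld=shift 2 in [shift 1,shift 4]; bore=shift 4 in [shift 3,shift 4]; finish=shift 2 in [shift 2,shift 4]; mill=shift 4 in [shift 3,shift 5]; cut=shift 3 in [shift 1,shift 4]; max 2 per shift (cap 2).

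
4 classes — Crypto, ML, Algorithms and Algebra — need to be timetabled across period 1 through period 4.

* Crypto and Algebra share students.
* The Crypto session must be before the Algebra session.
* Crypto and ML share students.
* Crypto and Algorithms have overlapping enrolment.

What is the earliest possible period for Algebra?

Precedence pushes Algebra to at least period 2.
Algebra at period 2 is achievable: Crypto -> period 1, ML -> period 2, Algebra -> period 2, Algorithms -> period 2.

period 2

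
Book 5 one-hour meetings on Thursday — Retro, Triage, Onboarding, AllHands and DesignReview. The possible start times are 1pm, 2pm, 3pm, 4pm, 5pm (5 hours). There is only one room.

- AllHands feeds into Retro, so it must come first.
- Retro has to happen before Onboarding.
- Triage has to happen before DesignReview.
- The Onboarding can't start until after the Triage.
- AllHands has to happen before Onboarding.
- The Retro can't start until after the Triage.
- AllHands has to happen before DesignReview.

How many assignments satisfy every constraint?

6

Splitting on Retro: it can be 3pm (4), 4pm (2). Listing each branch's schedules as (Triage, Onboarding, AllHands, DesignReview):
Retro=3pm: (1pm,4pm,2pm,5pm) (1pm,5pm,2pm,4pm) (2pm,4pm,1pm,5pm) (2pm,5pm,1pm,4pm) — 4.
Retro=4pm: (1pm,5pm,2pm,3pm) (2pm,5pm,1pm,3pm) — 2.
Summing: 4 + 2 = 6.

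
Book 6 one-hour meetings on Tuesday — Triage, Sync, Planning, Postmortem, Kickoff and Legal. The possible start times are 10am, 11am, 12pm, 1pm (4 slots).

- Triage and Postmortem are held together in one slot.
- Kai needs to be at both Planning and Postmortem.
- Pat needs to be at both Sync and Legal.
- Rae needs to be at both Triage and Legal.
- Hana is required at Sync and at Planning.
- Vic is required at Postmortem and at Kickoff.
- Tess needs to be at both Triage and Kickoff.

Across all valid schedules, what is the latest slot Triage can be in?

1pm

Triage at 1pm is achievable: Triage=1pm, Planning=11am, Kickoff=10am, Postmortem=1pm, Legal=11am, Sync=10am.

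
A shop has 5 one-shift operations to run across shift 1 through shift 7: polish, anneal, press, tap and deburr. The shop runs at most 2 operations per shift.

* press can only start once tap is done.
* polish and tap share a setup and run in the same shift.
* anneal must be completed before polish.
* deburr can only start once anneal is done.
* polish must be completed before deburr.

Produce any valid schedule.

press=shift 3; anneal=shift 1; deburr=shift 3; tap=shift 2; polish=shift 2

Checking: anneal(shift 1) before polish(shift 2); polish(shift 2) before deburr(shift 3); anneal(shift 1) before deburr(shift 3); tap(shift 2) before press(shift 3); polish = tap = shift 2; max 2 per shift (cap 2).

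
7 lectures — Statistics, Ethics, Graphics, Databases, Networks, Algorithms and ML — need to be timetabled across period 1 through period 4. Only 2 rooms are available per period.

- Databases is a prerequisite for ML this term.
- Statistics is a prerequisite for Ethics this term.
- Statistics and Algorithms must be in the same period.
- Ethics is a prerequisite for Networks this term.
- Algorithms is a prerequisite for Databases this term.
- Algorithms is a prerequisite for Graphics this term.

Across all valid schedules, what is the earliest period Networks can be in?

period 3

Precedence pushes Networks to at least period 3.
Networks at period 3 is achievable: Algorithms in period 1, ML in period 4, Graphics in period 3, Databases in period 2, Statistics in period 1, Networks in period 3, Ethics in period 2.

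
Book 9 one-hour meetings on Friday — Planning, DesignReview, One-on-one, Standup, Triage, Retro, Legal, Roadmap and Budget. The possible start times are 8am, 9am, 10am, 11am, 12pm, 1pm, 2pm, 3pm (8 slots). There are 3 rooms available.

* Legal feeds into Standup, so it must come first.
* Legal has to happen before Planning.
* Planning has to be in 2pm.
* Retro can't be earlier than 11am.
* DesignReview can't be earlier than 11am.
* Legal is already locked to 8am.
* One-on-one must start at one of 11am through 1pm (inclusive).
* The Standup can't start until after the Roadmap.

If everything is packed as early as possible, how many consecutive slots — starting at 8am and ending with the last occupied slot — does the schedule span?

The precedence chain requires at least 2 distinct slots.
With at most 3 per slot and 9 meetings, at least 3 slots are needed.
Planning can't be placed before 2pm — that is slot 7 counting from 8am — so the schedule must run through at least 7 slots.
7 works (last occupied slot: 2pm): for example Planning -> 2pm, Retro -> 11am, Standup -> 9am, Roadmap -> 8am, Triage -> 8am, Budget -> 9am, DesignReview -> 11am, Legal -> 8am, One-on-one -> 11am.

7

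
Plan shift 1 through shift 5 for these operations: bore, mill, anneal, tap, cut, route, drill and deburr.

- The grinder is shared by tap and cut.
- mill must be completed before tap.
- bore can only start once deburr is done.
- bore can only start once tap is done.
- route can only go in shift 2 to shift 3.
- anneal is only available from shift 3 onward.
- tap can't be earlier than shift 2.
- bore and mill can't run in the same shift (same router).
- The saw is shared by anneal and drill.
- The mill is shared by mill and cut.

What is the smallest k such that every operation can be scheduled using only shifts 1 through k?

3

The precedence chain requires at least 3 distinct shifts.
3 works (last occupied shift: shift 3): for example deburr=shift 1; tap=shift 2; drill=shift 1; mill=shift 1; cut=shift 3; bore=shift 3; anneal=shift 3; route=shift 2.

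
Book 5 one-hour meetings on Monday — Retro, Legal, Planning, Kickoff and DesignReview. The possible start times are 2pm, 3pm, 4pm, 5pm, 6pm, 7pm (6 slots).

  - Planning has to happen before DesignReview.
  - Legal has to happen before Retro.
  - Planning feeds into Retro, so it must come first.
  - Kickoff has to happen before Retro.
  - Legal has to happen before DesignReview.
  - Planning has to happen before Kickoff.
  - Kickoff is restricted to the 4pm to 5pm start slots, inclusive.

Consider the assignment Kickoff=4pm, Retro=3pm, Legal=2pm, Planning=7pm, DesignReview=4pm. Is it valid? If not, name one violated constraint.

Invalid. Planning feeds into Retro, so it must come first.

Kickoff is restricted to the 4pm to 5pm start slots, inclusive — holds.
Kickoff has to happen before Retro — violated.
Planning has to happen before DesignReview — violated.
Legal has to happen before Retro — holds.
Legal has to happen before DesignReview — holds.
Planning feeds into Retro, so it must come first — violated.
Planning has to happen before Kickoff — violated.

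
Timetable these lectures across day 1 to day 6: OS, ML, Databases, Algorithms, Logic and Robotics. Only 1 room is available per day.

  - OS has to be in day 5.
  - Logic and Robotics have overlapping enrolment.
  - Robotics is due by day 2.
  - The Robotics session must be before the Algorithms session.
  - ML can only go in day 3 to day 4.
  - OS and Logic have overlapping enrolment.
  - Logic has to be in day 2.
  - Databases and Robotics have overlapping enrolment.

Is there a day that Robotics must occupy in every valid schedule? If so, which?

day 1

Robotics's window is day 1–day 2.
Logic is fixed at day 2, and Robotics can't share a day with Logic.
So Robotics must be day 1.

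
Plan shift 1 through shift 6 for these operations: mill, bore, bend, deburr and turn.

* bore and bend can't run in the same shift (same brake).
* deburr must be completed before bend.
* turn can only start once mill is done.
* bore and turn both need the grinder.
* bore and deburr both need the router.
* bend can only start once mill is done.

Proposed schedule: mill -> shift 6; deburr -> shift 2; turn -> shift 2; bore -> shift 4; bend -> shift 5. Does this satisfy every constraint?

bend can only start once mill is done — violated.
bore and bend can't run in the same shift (same brake) — holds.
bore and deburr both need the router — holds.
deburr must be completed before bend — holds.
bore and turn both need the grinder — holds.
turn can only start once mill is done — violated.

No — it violates: turn can only start once mill is done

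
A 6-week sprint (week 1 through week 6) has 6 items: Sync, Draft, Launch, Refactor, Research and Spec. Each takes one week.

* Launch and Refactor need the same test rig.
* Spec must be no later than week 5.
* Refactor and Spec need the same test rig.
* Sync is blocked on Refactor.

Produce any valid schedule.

Spec -> week 1; Research -> week 1; Launch -> week 1; Refactor -> week 2; Draft -> week 1; Sync -> week 3

Checking: Refactor(week 2) before Sync(week 3); Launch(week 1) != Refactor(week 2); Refactor(week 2) != Spec(week 1); Spec=week 1 in [week 1,week 5].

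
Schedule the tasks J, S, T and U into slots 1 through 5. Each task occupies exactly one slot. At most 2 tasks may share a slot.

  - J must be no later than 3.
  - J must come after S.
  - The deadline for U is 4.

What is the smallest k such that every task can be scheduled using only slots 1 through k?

2 slots

The precedence chain requires at least 2 distinct slots.
With at most 2 per slot and 4 tasks, at least 2 slots are needed.
2 works (last occupied slot: 2): for example S=1, J=2, U=2, T=1.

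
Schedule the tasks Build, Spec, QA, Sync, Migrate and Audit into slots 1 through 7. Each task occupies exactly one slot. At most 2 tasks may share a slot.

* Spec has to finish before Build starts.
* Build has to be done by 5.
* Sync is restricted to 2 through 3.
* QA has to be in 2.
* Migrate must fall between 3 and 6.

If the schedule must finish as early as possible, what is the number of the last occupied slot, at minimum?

The precedence chain requires at least 2 distinct slots.
With at most 2 per slot and 6 tasks, at least 3 slots are needed.
Migrate can't be placed before 3, so the schedule must run through at least slot 3.
3 works (last occupied slot: 3): for example Audit=1; Spec=1; Migrate=3; Build=3; Sync=2; QA=2.

slot 3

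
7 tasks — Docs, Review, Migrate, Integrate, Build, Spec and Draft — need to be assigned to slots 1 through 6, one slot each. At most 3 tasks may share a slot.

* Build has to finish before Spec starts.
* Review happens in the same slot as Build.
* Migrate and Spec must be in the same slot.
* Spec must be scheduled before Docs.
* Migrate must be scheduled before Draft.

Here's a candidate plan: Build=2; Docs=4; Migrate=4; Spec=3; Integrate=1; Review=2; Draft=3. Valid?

Spec must be scheduled before Docs — holds.
At most 3 tasks may share a slot — holds.
Build has to finish before Spec starts — holds.
Migrate and Spec must be in the same slot — violated.
Migrate must be scheduled before Draft — violated.
Review happens in the same slot as Build — holds.

No — it violates: Migrate must be scheduled before Draft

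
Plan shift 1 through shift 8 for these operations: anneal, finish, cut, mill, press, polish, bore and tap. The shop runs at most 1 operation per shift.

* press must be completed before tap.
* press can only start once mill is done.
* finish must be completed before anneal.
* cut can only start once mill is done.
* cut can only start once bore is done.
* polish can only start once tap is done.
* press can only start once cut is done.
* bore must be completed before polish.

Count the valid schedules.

Splitting on cut: it can be shift 3 (20), shift 4 (24), shift 5 (12). Listing each branch's schedules as (anneal, finish, mill, press, polish, bore, tap) by shift number:
cut=shift 3: (5,4,1,6,8,2,7) (5,4,2,6,8,1,7) (6,4,1,5,8,2,7) (6,4,2,5,8,1,7) (6,5,1,4,8,2,7) (6,5,2,4,8,1,7) (7,4,1,5,8,2,6) (7,4,2,5,8,1,6) (7,5,1,4,8,2,6) (7,5,2,4,8,1,6) (7,6,1,4,8,2,5) (7,6,2,4,8,1,5) (8,4,1,5,7,2,6) (8,4,2,5,7,1,6) (8,5,1,4,7,2,6) (8,5,2,4,7,1,6) (8,6,1,4,7,2,5) (8,6,2,4,7,1,5) (8,7,1,4,6,2,5) (8,7,2,4,6,1,5) — 20.
cut=shift 4: (5,1,2,6,8,3,7) (5,1,3,6,8,2,7) (5,2,1,6,8,3,7) (5,2,3,6,8,1,7) (5,3,1,6,8,2,7) (5,3,2,6,8,1,7) (6,1,2,5,8,3,7) (6,1,3,5,8,2,7) (6,2,1,5,8,3,7) (6,2,3,5,8,1,7) (6,3,1,5,8,2,7) (6,3,2,5,8,1,7) (7,1,2,5,8,3,6) (7,1,3,5,8,2,6) (7,2,1,5,8,3,6) (7,2,3,5,8,1,6) (7,3,1,5,8,2,6) (7,3,2,5,8,1,6) (8,1,2,5,7,3,6) (8,1,3,5,7,2,6) (8,2,1,5,7,3,6) (8,2,3,5,7,1,6) (8,3,1,5,7,2,6) (8,3,2,5,7,1,6) — 24.
cut=shift 5: (2,1,3,6,8,4,7) (2,1,4,6,8,3,7) (3,1,2,6,8,4,7) (3,1,4,6,8,2,7) (3,2,1,6,8,4,7) (3,2,4,6,8,1,7) (4,1,2,6,8,3,7) (4,1,3,6,8,2,7) (4,2,1,6,8,3,7) (4,2,3,6,8,1,7) (4,3,1,6,8,2,7) (4,3,2,6,8,1,7) — 12.
Summing: 20 + 24 + 12 = 56.

56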